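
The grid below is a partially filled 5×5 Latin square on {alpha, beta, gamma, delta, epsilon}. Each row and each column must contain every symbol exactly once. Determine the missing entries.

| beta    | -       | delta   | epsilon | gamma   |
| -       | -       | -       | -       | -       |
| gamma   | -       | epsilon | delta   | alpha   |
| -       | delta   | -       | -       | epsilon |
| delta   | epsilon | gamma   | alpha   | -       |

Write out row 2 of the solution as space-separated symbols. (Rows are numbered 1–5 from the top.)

At row 1, column 2: row 1 has {beta,gamma,delta,epsilon}; column 2 has {delta,epsilon}; that leaves alpha.
At row 3, column 2: row 3 has {alpha,gamma,delta,epsilon}; column 2 has {alpha,delta,epsilon}; that leaves beta.
At row 4, column 1: row 4 has {delta,epsilon}; column 1 has {beta,gamma,delta}; that leaves alpha.
At row 4, column 3: row 4 has {alpha,delta,epsilon}; column 3 has {gamma,delta,epsilon}; that leaves beta.
At row 4, column 4: row 4 has {alpha,beta,delta,epsilon}; column 4 has {alpha,delta,epsilon}; that leaves gamma.
At row 5, column 5: row 5 has {alpha,gamma,delta,epsilon}; column 5 has {alpha,gamma,epsilon}; that leaves beta.
At row 2, column 1: row 2 is empty so far; column 1 has {alpha,beta,gamma,delta}; that leaves epsilon.
At row 2, column 2: row 2 has {epsilon}; column 2 has {alpha,beta,delta,epsilon}; that leaves gamma.
At row 2, column 3: row 2 has {gamma,epsilon}; column 3 has {beta,gamma,delta,epsilon}; that leaves alpha.
At row 2, column 4: row 2 has {alpha,gamma,epsilon}; column 4 has {alpha,gamma,delta,epsilon}; that leaves beta.
At row 2, column 5: row 2 has {alpha,beta,gamma,epsilon}; column 5 has {alpha,beta,gamma,epsilon}; that leaves delta.

epsilon gamma alpha beta delta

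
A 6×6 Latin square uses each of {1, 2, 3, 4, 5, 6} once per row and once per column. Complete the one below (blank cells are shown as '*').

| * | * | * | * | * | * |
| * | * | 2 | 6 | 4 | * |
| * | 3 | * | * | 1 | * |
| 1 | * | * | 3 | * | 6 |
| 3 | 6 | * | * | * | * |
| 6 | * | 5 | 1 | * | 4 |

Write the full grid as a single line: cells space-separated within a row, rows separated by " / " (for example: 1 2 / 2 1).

(r2,c1) = 5
(r2,c2) = 1
(r2,c6) = 3
(r4,c3) = 4
(r5,c3) = 1
(r6,c2) = 2
(r6,c5) = 3
(r3,c3) = 6
(r4,c2) = 5
(r4,c5) = 2
(r5,c5) = 5
(r5,c6) = 2
(r1,c2) = 4
(r1,c3) = 3
(r1,c5) = 6
(r3,c6) = 5
(r5,c4) = 4
(r1,c1) = 2
(r1,c4) = 5
(r1,c6) = 1
(r3,c1) = 4
(r3,c4) = 2

2 4 3 5 6 1 / 5 1 2 6 4 3 / 4 3 6 2 1 5 / 1 5 4 3 2 6 / 3 6 1 4 5 2 / 6 2 5 1 3 4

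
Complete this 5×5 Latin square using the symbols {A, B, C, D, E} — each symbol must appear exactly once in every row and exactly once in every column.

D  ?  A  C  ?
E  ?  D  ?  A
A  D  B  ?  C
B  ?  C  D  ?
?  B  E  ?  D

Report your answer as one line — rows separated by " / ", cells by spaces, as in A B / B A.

At row 1, column 2: row 1 has {A,C,D}; column 2 has {B,D}; that leaves E.
At row 1, column 5: row 1 has {A,C,D,E}; column 5 has {A,C,D}; that leaves B.
At row 2, column 2: row 2 has {A,D,E}; column 2 has {B,D,E}; that leaves C.
At row 2, column 4: row 2 has {A,C,D,E}; column 4 has {C,D}; that leaves B.
At row 3, column 4: row 3 has {A,B,C,D}; column 4 has {B,C,D}; that leaves E.
At row 4, column 2: row 4 has {B,C,D}; column 2 has {B,C,D,E}; that leaves A.
At row 4, column 5: row 4 has {A,B,C,D}; column 5 has {A,B,C,D}; that leaves E.
At row 5, column 1: row 5 has {B,D,E}; column 1 has {A,B,D,E}; that leaves C.
At row 5, column 4: row 5 has {B,C,D,E}; column 4 has {B,C,D,E}; that leaves A.

D E A C B / E C D B A / A D B E C / B A C D E / C B E A D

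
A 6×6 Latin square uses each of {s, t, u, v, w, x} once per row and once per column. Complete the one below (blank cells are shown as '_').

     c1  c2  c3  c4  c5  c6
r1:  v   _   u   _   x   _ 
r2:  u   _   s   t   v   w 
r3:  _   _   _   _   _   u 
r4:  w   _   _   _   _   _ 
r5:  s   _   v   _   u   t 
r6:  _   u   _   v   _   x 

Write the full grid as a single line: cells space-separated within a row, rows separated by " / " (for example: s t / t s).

v t u w x s / u x s t v w / x v t s w u / w s x u t v / s w v x u t / t u w v s x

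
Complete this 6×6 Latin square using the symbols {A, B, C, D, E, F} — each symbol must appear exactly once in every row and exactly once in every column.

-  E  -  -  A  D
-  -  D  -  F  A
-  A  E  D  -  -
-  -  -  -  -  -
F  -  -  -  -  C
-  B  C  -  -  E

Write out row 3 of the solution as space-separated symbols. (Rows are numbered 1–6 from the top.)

row 2 has {A,D,F}; column 2 has {A,B,E} — only C is left for (r2,c2).
row 5 has {C,F}; column 2 has {A,B,C,E} — only D is left for (r5,c2).
row 6 has {B,C,E}; column 5 has {A,F} — only D is left for (r6,c5).
row 4 is empty so far; column 2 has {A,B,C,D,E} — only F is left for (r4,c2).
row 4 has {F}; column 6 has {A,C,D,E} — only B is left for (r4,c6).
row 6 has {B,C,D,E}; column 1 has {F} — only A is left for (r6,c1).
row 6 has {A,B,C,D,E}; column 4 has {D} — only F is left for (r6,c4).
row 3 has {A,D,E}; column 6 has {A,B,C,D,E} — only F is left for (r3,c6).
row 4 has {B,F}; column 3 has {C,D,E} — only A is left for (r4,c3).
row 5 has {C,D,F}; column 3 has {A,C,D,E} — only B is left for (r5,c3).
row 5 has {B,C,D,F}; column 5 has {A,D,F} — only E is left for (r5,c5).
row 1 has {A,D,E}; column 3 has {A,B,C,D,E} — only F is left for (r1,c3).
row 4 has {A,B,F}; column 5 has {A,D,E,F} — only C is left for (r4,c5).
row 5 has {B,C,D,E,F}; column 4 has {D,F} — only A is left for (r5,c4).
row 3 has {A,D,E,F}; column 5 has {A,C,D,E,F} — only B is left for (r3,c5).
row 4 has {A,B,C,F}; column 4 has {A,D,F} — only E is left for (r4,c4).
row 2 has {A,C,D,F}; column 4 has {A,D,E,F} — only B is left for (r2,c4).
row 3 has {A,B,D,E,F}; column 1 has {A,F} — only C is left for (r3,c1).

C A E D B F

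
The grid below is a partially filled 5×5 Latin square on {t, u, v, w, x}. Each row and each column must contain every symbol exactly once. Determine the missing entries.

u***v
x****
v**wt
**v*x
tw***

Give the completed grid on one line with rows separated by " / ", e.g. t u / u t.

u t w x v / x v t u w / v x u w t / w u v t x / t w x v u

row 4 has {v,x}; column 1 has {t,u,v,x} — only w is left for (r4,c1).
row 5 has {t,w}; column 5 has {t,v,x} — only u is left for (r5,c5).
row 2 has {x}; column 5 has {t,u,v,x} — only w is left for (r2,c5).
row 5 has {t,u,w}; column 3 has {v} — only x is left for (r5,c3).
row 5 has {t,u,w,x}; column 4 has {w} — only v is left for (r5,c4).
row 3 has {t,v,w}; column 3 has {v,x} — only u is left for (r3,c3).
row 2 has {w,x}; column 3 has {u,v,x} — only t is left for (r2,c3).
row 2 has {t,w,x}; column 4 has {v,w} — only u is left for (r2,c4).
row 3 has {t,u,v,w}; column 2 has {w} — only x is left for (r3,c2).
row 4 has {v,w,x}; column 4 has {u,v,w} — only t is left for (r4,c4).
row 1 has {u,v}; column 2 has {w,x} — only t is left for (r1,c2).
row 1 has {t,u,v}; column 3 has {t,u,v,x} — only w is left for (r1,c3).
row 1 has {t,u,v,w}; column 4 has {t,u,v,w} — only x is left for (r1,c4).
row 2 has {t,u,w,x}; column 2 has {t,w,x} — only v is left for (r2,c2).
row 4 has {t,v,w,x}; column 2 has {t,v,w,x} — only u is left for (r4,c2).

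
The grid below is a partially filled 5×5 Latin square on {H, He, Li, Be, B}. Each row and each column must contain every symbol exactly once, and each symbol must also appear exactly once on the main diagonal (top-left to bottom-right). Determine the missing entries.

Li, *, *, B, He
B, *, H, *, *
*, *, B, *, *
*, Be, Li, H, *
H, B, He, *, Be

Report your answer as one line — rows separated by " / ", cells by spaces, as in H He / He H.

(r1,c2) = H
(r1,c3) = Be
(r2,c2) = He
(r2,c5) = Li
(r3,c2) = Li
(r3,c5) = H
(r4,c1) = He
(r4,c5) = B
(r5,c4) = Li
(r2,c4) = Be
(r3,c1) = Be
(r3,c4) = He

Li H Be B He / B He H Be Li / Be Li B He H / He Be Li H B / H B He Li Be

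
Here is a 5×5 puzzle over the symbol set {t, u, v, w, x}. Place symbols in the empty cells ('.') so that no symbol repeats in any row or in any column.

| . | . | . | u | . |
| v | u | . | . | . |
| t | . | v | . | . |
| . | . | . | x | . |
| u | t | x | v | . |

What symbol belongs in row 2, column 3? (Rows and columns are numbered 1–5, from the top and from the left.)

w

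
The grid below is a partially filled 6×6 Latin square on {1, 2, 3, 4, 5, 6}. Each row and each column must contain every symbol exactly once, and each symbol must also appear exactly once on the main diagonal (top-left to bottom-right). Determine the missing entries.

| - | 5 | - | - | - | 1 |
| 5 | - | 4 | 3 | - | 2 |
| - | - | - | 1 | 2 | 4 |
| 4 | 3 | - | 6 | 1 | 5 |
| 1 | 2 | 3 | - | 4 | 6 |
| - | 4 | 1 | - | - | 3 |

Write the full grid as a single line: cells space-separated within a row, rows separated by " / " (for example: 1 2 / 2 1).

2 5 6 4 3 1 / 5 1 4 3 6 2 / 3 6 5 1 2 4 / 4 3 2 6 1 5 / 1 2 3 5 4 6 / 6 4 1 2 5 3

Cell (r1,c1): row 1 has {1,5}; column 1 has {1,4,5}; the diagonal has {3,4,6} → 2.
Cell (r1,c3): row 1 has {1,2,5}; column 3 has {1,3,4} → 6.
Cell (r1,c4): row 1 has {1,2,5,6}; column 4 has {1,3,6} → 4.
Cell (r1,c5): row 1 has {1,2,4,5,6}; column 5 has {1,2,4} → 3.
Cell (r2,c2): row 2 has {2,3,4,5}; column 2 has {2,3,4,5}; the diagonal has {2,3,4,6} → 1.
Cell (r2,c5): row 2 has {1,2,3,4,5}; column 5 has {1,2,3,4} → 6.
Cell (r3,c2): row 3 has {1,2,4}; column 2 has {1,2,3,4,5} → 6.
Cell (r3,c3): row 3 has {1,2,4,6}; column 3 has {1,3,4,6}; the diagonal has {1,2,3,4,6} → 5.
Cell (r4,c3): row 4 has {1,3,4,5,6}; column 3 has {1,3,4,5,6} → 2.
Cell (r5,c4): row 5 has {1,2,3,4,6}; column 4 has {1,3,4,6} → 5.
Cell (r6,c1): row 6 has {1,3,4}; column 1 has {1,2,4,5} → 6.
Cell (r6,c4): row 6 has {1,3,4,6}; column 4 has {1,3,4,5,6} → 2.
Cell (r6,c5): row 6 has {1,2,3,4,6}; column 5 has {1,2,3,4,6} → 5.
Cell (r3,c1): row 3 has {1,2,4,5,6}; column 1 has {1,2,4,5,6} → 3.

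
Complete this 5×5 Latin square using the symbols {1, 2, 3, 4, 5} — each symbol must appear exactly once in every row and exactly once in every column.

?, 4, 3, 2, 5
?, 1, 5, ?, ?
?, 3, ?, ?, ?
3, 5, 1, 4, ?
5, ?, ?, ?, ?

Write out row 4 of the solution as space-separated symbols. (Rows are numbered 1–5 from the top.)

3 5 1 4 2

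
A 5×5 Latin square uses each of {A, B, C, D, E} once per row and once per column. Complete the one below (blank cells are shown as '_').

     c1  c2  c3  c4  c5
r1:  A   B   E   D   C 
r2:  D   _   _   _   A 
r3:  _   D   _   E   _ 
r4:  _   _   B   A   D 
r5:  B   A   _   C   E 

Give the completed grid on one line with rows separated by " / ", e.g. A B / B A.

A B E D C / D E C B A / C D A E B / E C B A D / B A D C E

(r2,c3): row 2 has {A,D}; column 3 has {B,E}, so it must be C.
(r2,c4): row 2 has {A,C,D}; column 4 has {A,C,D,E}, so it must be B.
(r3,c1): row 3 has {D,E}; column 1 has {A,B,D}, so it must be C.
(r3,c3): row 3 has {C,D,E}; column 3 has {B,C,E}, so it must be A.
(r3,c5): row 3 has {A,C,D,E}; column 5 has {A,C,D,E}, so it must be B.
(r4,c1): row 4 has {A,B,D}; column 1 has {A,B,C,D}, so it must be E.
(r4,c2): row 4 has {A,B,D,E}; column 2 has {A,B,D}, so it must be C.
(r5,c3): row 5 has {A,B,C,E}; column 3 has {A,B,C,E}, so it must be D.
(r2,c2): row 2 has {A,B,C,D}; column 2 has {A,B,C,D}, so it must be E.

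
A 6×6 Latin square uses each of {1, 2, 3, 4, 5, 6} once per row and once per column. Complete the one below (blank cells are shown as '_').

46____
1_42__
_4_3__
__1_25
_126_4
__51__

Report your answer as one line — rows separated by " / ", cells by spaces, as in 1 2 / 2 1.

4 6 3 5 1 2 / 1 5 4 2 6 3 / 2 4 6 3 5 1 / 6 3 1 4 2 5 / 5 1 2 6 3 4 / 3 2 5 1 4 6

(r1,c3) = 3
(r1,c4) = 5
(r1,c5) = 1
(r1,c6) = 2
(r3,c3) = 6
(r3,c5) = 5
(r3,c6) = 1
(r4,c2) = 3
(r4,c4) = 4
(r5,c5) = 3
(r6,c2) = 2
(r2,c2) = 5
(r2,c5) = 6
(r2,c6) = 3
(r3,c1) = 2
(r4,c1) = 6
(r5,c1) = 5
(r6,c1) = 3
(r6,c5) = 4
(r6,c6) = 6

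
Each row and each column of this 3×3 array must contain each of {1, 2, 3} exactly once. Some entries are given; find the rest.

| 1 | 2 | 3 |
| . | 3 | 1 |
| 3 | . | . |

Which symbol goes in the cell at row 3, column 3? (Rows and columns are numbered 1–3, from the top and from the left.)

(r2,c1) = 2
(r3,c2) = 1
(r3,c3) = 2

2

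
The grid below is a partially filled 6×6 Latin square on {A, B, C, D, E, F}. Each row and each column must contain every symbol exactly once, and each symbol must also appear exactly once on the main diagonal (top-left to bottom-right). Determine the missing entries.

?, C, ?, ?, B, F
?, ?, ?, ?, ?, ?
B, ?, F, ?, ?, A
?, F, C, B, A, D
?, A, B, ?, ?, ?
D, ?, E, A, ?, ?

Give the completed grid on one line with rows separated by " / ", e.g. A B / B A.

(r4,c1) = E
(r6,c2) = B
(r6,c6) = C
(r1,c1) = A
(r1,c3) = D
(r1,c4) = E
(r2,c3) = A
(r5,c6) = E
(r6,c5) = F
(r2,c6) = B
(r5,c5) = D
(r2,c2) = E
(r2,c5) = C
(r3,c2) = D
(r3,c4) = C
(r3,c5) = E
(r5,c4) = F
(r2,c1) = F
(r2,c4) = D
(r5,c1) = C

A C D E B F / F E A D C B / B D F C E A / E F C B A D / C A B F D E / D B E A F C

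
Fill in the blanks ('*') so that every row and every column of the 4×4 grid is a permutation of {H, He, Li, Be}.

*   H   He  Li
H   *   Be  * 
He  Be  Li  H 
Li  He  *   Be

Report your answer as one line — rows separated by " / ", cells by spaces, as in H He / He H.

row 1 has {H,He,Li}; column 1 has {H,He,Li} — only Be is left for (r1,c1).
row 2 has {H,Be}; column 2 has {H,He,Be} — only Li is left for (r2,c2).
row 2 has {H,Li,Be}; column 4 has {H,Li,Be} — only He is left for (r2,c4).
row 4 has {He,Li,Be}; column 3 has {He,Li,Be} — only H is left for (r4,c3).

Be H He Li / H Li Be He / He Be Li H / Li He H Be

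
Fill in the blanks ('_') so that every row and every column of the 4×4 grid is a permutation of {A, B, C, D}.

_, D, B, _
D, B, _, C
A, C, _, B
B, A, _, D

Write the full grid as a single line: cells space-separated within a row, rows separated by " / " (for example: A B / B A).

C D B A / D B A C / A C D B / B A C D

(r1,c1) = C
(r1,c4) = A
(r2,c3) = A
(r3,c3) = D
(r4,c3) = C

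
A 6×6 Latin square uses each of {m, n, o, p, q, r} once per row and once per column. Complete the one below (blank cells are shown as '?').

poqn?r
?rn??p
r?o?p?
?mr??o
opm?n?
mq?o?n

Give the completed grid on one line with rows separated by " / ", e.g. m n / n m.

p o q n m r / q r n m o p / r n o q p m / n m r p q o / o p m r n q / m q p o r n

(r1,c5) = m
(r2,c1) = q
(r2,c4) = m
(r2,c5) = o
(r3,c2) = n
(r3,c4) = q
(r3,c6) = m
(r4,c1) = n
(r4,c4) = p
(r4,c5) = q
(r5,c4) = r
(r5,c6) = q
(r6,c3) = p
(r6,c5) = r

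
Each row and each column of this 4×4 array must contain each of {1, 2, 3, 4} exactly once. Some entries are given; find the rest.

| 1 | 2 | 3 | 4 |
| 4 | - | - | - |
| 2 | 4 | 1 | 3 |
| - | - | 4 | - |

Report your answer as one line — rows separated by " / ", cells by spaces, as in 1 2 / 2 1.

1 2 3 4 / 4 3 2 1 / 2 4 1 3 / 3 1 4 2

(r2,c3) = 2
(r2,c4) = 1
(r4,c1) = 3
(r4,c2) = 1
(r4,c4) = 2
(r2,c2) = 3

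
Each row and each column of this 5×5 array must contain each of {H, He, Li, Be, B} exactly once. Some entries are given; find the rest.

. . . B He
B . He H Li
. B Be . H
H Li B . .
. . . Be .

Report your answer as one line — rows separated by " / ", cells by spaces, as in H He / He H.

Cell (r2,c2): row 2 has {H,He,Li,B}; column 2 has {Li,B} → Be.
Cell (r4,c4): row 4 has {H,Li,B}; column 4 has {H,Be,B} → He.
Cell (r4,c5): row 4 has {H,He,Li,B}; column 5 has {H,He,Li} → Be.
Cell (r5,c5): row 5 has {Be}; column 5 has {H,He,Li,Be} → B.
Cell (r1,c2): row 1 has {He,B}; column 2 has {Li,Be,B} → H.
Cell (r1,c3): row 1 has {H,He,B}; column 3 has {He,Be,B} → Li.
Cell (r3,c4): row 3 has {H,Be,B}; column 4 has {H,He,Be,B} → Li.
Cell (r5,c2): row 5 has {Be,B}; column 2 has {H,Li,Be,B} → He.
Cell (r5,c3): row 5 has {He,Be,B}; column 3 has {He,Li,Be,B} → H.
Cell (r1,c1): row 1 has {H,He,Li,B}; column 1 has {H,B} → Be.
Cell (r3,c1): row 3 has {H,Li,Be,B}; column 1 has {H,Be,B} → He.
Cell (r5,c1): row 5 has {H,He,Be,B}; column 1 has {H,He,Be,B} → Li.

Be H Li B He / B Be He H Li / He B Be Li H / H Li B He Be / Li He H Be B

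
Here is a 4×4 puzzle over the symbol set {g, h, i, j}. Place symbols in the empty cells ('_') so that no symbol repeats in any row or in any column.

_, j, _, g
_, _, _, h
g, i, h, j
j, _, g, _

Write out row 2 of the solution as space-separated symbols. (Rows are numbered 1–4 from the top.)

i g j h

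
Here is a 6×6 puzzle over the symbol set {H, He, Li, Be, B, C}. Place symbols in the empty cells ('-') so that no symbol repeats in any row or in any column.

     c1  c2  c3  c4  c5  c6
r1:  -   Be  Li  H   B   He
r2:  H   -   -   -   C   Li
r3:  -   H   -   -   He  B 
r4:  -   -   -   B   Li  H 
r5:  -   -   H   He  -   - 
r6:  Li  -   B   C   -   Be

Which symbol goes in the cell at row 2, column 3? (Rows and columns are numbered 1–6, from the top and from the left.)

He

Cell (r1,c1): row 1 has {H,He,Li,Be,B}; column 1 has {H,Li} → C.
Cell (r2,c4): row 2 has {H,Li,C}; column 4 has {H,He,B,C} → Be.
Cell (r3,c1): row 3 has {H,He,B}; column 1 has {H,Li,C} → Be.
Cell (r3,c3): row 3 has {H,He,Be,B}; column 3 has {H,Li,B} → C.
Cell (r3,c4): row 3 has {H,He,Be,B,C}; column 4 has {H,He,Be,B,C} → Li.
Cell (r4,c1): row 4 has {H,Li,B}; column 1 has {H,Li,Be,C} → He.
Cell (r4,c2): row 4 has {H,He,Li,B}; column 2 has {H,Be} → C.
Cell (r4,c3): row 4 has {H,He,Li,B,C}; column 3 has {H,Li,B,C} → Be.
Cell (r5,c1): row 5 has {H,He}; column 1 has {H,He,Li,Be,C} → B.
Cell (r5,c2): row 5 has {H,He,B}; column 2 has {H,Be,C} → Li.
Cell (r5,c5): row 5 has {H,He,Li,B}; column 5 has {He,Li,B,C} → Be.
Cell (r5,c6): row 5 has {H,He,Li,Be,B}; column 6 has {H,He,Li,Be,B} → C.
Cell (r6,c2): row 6 has {Li,Be,B,C}; column 2 has {H,Li,Be,C} → He.
Cell (r6,c5): row 6 has {He,Li,Be,B,C}; column 5 has {He,Li,Be,B,C} → H.
Cell (r2,c2): row 2 has {H,Li,Be,C}; column 2 has {H,He,Li,Be,C} → B.
Cell (r2,c3): row 2 has {H,Li,Be,B,C}; column 3 has {H,Li,Be,B,C} → He.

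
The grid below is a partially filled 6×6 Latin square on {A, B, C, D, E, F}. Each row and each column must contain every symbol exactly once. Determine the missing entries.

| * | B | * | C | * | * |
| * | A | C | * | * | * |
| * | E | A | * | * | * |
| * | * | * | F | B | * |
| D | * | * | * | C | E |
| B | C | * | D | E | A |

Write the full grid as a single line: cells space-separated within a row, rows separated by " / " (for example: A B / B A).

E B D C A F / F A C E D B / C E A B F D / A D E F B C / D F B A C E / B C F D E A

(r3,c4) = B
(r4,c2) = D
(r4,c3) = E
(r4,c6) = C
(r5,c2) = F
(r5,c3) = B
(r5,c4) = A
(r6,c3) = F
(r1,c3) = D
(r1,c6) = F
(r2,c4) = E
(r3,c6) = D
(r4,c1) = A
(r1,c1) = E
(r1,c5) = A
(r2,c1) = F
(r2,c5) = D
(r2,c6) = B
(r3,c1) = C
(r3,c5) = F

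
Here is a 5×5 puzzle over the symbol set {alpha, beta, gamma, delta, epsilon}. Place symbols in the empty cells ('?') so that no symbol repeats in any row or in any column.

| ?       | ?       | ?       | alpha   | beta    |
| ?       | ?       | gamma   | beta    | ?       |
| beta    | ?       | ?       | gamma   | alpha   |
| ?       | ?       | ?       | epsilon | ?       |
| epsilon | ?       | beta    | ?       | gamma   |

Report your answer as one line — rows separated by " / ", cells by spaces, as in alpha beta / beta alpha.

row 4 has {epsilon}; column 5 has {alpha,beta,gamma} — only delta is left for (r4,c5).
row 5 has {beta,gamma,epsilon}; column 4 has {alpha,beta,gamma,epsilon} — only delta is left for (r5,c4).
row 2 has {beta,gamma}; column 5 has {alpha,beta,gamma,delta} — only epsilon is left for (r2,c5).
row 4 has {delta,epsilon}; column 3 has {beta,gamma} — only alpha is left for (r4,c3).
row 5 has {beta,gamma,delta,epsilon}; column 2 is empty so far — only alpha is left for (r5,c2).
row 2 has {beta,gamma,epsilon}; column 2 has {alpha} — only delta is left for (r2,c2).
row 3 has {alpha,beta,gamma}; column 2 has {alpha,delta} — only epsilon is left for (r3,c2).
row 3 has {alpha,beta,gamma,epsilon}; column 3 has {alpha,beta,gamma} — only delta is left for (r3,c3).
row 4 has {alpha,delta,epsilon}; column 1 has {beta,epsilon} — only gamma is left for (r4,c1).
row 4 has {alpha,gamma,delta,epsilon}; column 2 has {alpha,delta,epsilon} — only beta is left for (r4,c2).
row 1 has {alpha,beta}; column 1 has {beta,gamma,epsilon} — only delta is left for (r1,c1).
row 1 has {alpha,beta,delta}; column 2 has {alpha,beta,delta,epsilon} — only gamma is left for (r1,c2).
row 1 has {alpha,beta,gamma,delta}; column 3 has {alpha,beta,gamma,delta} — only epsilon is left for (r1,c3).
row 2 has {beta,gamma,delta,epsilon}; column 1 has {beta,gamma,delta,epsilon} — only alpha is left for (r2,c1).

delta gamma epsilon alpha beta / alpha delta gamma beta epsilon / beta epsilon delta gamma alpha / gamma beta alpha epsilon delta / epsilon alpha beta delta gamma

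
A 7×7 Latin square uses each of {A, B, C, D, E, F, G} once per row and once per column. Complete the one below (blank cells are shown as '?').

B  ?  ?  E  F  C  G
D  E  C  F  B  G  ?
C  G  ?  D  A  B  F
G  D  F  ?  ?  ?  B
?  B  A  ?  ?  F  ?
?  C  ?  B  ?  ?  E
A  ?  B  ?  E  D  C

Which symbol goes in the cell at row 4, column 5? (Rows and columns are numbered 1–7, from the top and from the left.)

(r1,c2) = A
(r1,c3) = D
(r2,c7) = A
(r3,c3) = E
(r4,c5) = C

C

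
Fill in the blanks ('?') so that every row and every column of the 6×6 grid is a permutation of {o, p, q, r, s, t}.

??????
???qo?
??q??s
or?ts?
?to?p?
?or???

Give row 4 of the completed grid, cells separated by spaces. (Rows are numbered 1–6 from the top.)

o r p t s q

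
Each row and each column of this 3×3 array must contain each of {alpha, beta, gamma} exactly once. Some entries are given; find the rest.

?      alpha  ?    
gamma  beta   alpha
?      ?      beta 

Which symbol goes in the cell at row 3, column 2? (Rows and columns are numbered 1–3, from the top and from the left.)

gamma

(r1,c1) = beta
(r1,c3) = gamma
(r3,c1) = alpha
(r3,c2) = gamma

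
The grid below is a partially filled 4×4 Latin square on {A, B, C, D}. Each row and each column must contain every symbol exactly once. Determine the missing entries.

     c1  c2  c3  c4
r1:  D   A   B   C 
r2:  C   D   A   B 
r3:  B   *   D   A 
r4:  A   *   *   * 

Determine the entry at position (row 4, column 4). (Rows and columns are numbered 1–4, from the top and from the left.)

D

(r3,c2) = C
(r4,c2) = B
(r4,c3) = C
(r4,c4) = D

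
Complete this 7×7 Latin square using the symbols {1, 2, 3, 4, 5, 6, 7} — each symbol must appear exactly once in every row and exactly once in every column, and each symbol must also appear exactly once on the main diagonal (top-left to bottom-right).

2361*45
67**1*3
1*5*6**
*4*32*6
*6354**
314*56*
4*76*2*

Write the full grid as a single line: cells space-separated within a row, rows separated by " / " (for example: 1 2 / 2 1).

2 3 6 1 7 4 5 / 6 7 2 4 1 5 3 / 1 2 5 7 6 3 4 / 5 4 1 3 2 7 6 / 7 6 3 5 4 1 2 / 3 1 4 2 5 6 7 / 4 5 7 6 3 2 1

At row 1, column 5: row 1 has {1,2,3,4,5,6}; column 5 has {1,2,4,5,6}; that leaves 7.
At row 2, column 3: row 2 has {1,3,6,7}; column 3 has {3,4,5,6,7}; that leaves 2.
At row 2, column 4: row 2 has {1,2,3,6,7}; column 4 has {1,3,5,6}; that leaves 4.
At row 2, column 6: row 2 has {1,2,3,4,6,7}; column 6 has {2,4,6}; that leaves 5.
At row 3, column 2: row 3 has {1,5,6}; column 2 has {1,3,4,6,7}; that leaves 2.
At row 3, column 4: row 3 has {1,2,5,6}; column 4 has {1,3,4,5,6}; that leaves 7.
At row 3, column 6: row 3 has {1,2,5,6,7}; column 6 has {2,4,5,6}; that leaves 3.
At row 3, column 7: row 3 has {1,2,3,5,6,7}; column 7 has {3,5,6}; that leaves 4.
At row 4, column 3: row 4 has {2,3,4,6}; column 3 has {2,3,4,5,6,7}; that leaves 1.
At row 4, column 6: row 4 has {1,2,3,4,6}; column 6 has {2,3,4,5,6}; that leaves 7.
At row 5, column 1: row 5 has {3,4,5,6}; column 1 has {1,2,3,4,6}; that leaves 7.
At row 5, column 6: row 5 has {3,4,5,6,7}; column 6 has {2,3,4,5,6,7}; that leaves 1.
At row 5, column 7: row 5 has {1,3,4,5,6,7}; column 7 has {3,4,5,6}; that leaves 2.
At row 6, column 4: row 6 has {1,3,4,5,6}; column 4 has {1,3,4,5,6,7}; that leaves 2.
At row 6, column 7: row 6 has {1,2,3,4,5,6}; column 7 has {2,3,4,5,6}; that leaves 7.
At row 7, column 2: row 7 has {2,4,6,7}; column 2 has {1,2,3,4,6,7}; that leaves 5.
At row 7, column 5: row 7 has {2,4,5,6,7}; column 5 has {1,2,4,5,6,7}; that leaves 3.
At row 7, column 7: row 7 has {2,3,4,5,6,7}; column 7 has {2,3,4,5,6,7}; the diagonal has {2,3,4,5,6,7}; that leaves 1.
At row 4, column 1: row 4 has {1,2,3,4,6,7}; column 1 has {1,2,3,4,6,7}; that leaves 5.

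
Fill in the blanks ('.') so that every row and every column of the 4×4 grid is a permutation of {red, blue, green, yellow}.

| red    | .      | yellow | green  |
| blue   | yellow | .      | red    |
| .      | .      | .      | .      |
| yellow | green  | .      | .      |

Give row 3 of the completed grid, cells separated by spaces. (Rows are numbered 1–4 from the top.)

green red blue yellow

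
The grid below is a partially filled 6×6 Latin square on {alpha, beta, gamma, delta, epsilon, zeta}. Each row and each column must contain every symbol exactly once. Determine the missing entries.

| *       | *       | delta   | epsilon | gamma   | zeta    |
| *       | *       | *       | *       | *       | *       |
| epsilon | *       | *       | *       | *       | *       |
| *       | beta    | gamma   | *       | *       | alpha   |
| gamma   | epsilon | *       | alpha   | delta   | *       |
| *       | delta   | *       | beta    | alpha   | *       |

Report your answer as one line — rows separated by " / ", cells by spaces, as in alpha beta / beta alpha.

(r1,c2) = alpha
(r5,c6) = beta
(r6,c1) = zeta
(r6,c3) = epsilon
(r6,c6) = gamma
(r1,c1) = beta
(r3,c6) = delta
(r4,c1) = delta
(r4,c4) = zeta
(r4,c5) = epsilon
(r5,c3) = zeta
(r2,c1) = alpha
(r2,c3) = beta
(r2,c5) = zeta
(r2,c6) = epsilon
(r3,c3) = alpha
(r3,c4) = gamma
(r3,c5) = beta
(r2,c2) = gamma
(r2,c4) = delta
(r3,c2) = zeta

beta alpha delta epsilon gamma zeta / alpha gamma beta delta zeta epsilon / epsilon zeta alpha gamma beta delta / delta beta gamma zeta epsilon alpha / gamma epsilon zeta alpha delta beta / zeta delta epsilon beta alpha gamma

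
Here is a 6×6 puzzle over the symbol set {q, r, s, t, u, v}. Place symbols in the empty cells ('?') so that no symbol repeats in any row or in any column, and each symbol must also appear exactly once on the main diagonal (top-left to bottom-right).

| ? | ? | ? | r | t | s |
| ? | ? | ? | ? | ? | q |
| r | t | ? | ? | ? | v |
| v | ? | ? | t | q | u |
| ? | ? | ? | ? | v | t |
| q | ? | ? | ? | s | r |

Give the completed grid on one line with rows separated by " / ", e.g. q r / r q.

u q v r t s / t s u v r q / r t q s u v / v r s t q u / s u r q v t / q v t u s r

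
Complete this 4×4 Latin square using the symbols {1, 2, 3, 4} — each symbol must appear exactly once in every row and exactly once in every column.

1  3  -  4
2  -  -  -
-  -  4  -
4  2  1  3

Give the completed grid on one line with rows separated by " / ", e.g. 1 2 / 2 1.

1 3 2 4 / 2 4 3 1 / 3 1 4 2 / 4 2 1 3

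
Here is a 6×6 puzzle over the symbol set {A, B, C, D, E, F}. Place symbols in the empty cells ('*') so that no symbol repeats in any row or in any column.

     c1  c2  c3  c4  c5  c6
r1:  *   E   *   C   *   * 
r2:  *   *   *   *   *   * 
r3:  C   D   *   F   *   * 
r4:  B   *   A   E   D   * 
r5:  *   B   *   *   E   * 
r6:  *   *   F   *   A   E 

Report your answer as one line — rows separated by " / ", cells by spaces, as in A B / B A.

A E D C F B / E A B D C F / C D E F B A / B F A E D C / F B C A E D / D C F B A E

(r3,c5) = B
(r3,c6) = A
(r6,c1) = D
(r6,c2) = C
(r6,c4) = B
(r1,c5) = F
(r2,c5) = C
(r3,c3) = E
(r4,c2) = F
(r4,c6) = C
(r1,c1) = A
(r2,c2) = A
(r2,c4) = D
(r5,c1) = F
(r5,c4) = A
(r5,c6) = D
(r1,c6) = B
(r2,c1) = E
(r2,c3) = B
(r2,c6) = F
(r5,c3) = C
(r1,c3) = D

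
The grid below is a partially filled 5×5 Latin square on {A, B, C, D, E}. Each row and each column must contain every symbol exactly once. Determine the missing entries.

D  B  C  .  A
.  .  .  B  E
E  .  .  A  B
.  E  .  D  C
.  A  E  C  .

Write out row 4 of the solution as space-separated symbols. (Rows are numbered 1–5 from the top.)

A E B D C

(r1,c4) = E
(r3,c3) = D
(r5,c1) = B
(r5,c5) = D
(r2,c3) = A
(r3,c2) = C
(r4,c1) = A
(r4,c3) = B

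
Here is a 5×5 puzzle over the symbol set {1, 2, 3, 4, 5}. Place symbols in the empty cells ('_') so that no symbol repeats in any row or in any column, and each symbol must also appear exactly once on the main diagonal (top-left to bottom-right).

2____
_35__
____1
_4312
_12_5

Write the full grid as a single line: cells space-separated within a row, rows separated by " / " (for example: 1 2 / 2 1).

2 5 1 4 3 / 1 3 5 2 4 / 3 2 4 5 1 / 5 4 3 1 2 / 4 1 2 3 5

(r1,c2) = 5
(r2,c5) = 4
(r3,c2) = 2
(r3,c3) = 4
(r4,c1) = 5
(r1,c3) = 1
(r1,c5) = 3
(r2,c1) = 1
(r2,c4) = 2
(r3,c1) = 3
(r3,c4) = 5
(r5,c1) = 4
(r5,c4) = 3
(r1,c4) = 4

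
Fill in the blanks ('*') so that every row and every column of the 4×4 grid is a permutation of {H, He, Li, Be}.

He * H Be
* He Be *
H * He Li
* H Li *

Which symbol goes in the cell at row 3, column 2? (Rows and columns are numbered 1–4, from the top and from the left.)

Be

row 1 has {H,He,Be}; column 2 has {H,He} — only Li is left for (r1,c2).
row 2 has {He,Be}; column 1 has {H,He} — only Li is left for (r2,c1).
row 2 has {He,Li,Be}; column 4 has {Li,Be} — only H is left for (r2,c4).
row 3 has {H,He,Li}; column 2 has {H,He,Li} — only Be is left for (r3,c2).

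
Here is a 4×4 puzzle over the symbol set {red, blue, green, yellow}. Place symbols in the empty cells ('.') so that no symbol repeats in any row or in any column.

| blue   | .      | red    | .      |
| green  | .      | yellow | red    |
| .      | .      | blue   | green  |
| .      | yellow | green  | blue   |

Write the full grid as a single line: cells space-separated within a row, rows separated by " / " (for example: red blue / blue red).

At row 1, column 2: row 1 has {red,blue}; column 2 has {yellow}; that leaves green.
At row 1, column 4: row 1 has {red,blue,green}; column 4 has {red,blue,green}; that leaves yellow.
At row 2, column 2: row 2 has {red,green,yellow}; column 2 has {green,yellow}; that leaves blue.
At row 3, column 2: row 3 has {blue,green}; column 2 has {blue,green,yellow}; that leaves red.
At row 4, column 1: row 4 has {blue,green,yellow}; column 1 has {blue,green}; that leaves red.
At row 3, column 1: row 3 has {red,blue,green}; column 1 has {red,blue,green}; that leaves yellow.

blue green red yellow / green blue yellow red / yellow red blue green / red yellow green blue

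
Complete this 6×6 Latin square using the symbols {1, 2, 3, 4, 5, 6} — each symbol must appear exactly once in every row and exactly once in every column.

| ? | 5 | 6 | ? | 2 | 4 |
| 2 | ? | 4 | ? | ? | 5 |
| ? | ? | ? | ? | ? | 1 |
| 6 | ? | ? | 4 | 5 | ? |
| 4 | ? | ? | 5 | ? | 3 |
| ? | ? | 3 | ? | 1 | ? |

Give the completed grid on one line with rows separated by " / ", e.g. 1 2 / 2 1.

(r4,c6): row 4 has {4,5,6}; column 6 has {1,3,4,5}, so it must be 2.
(r5,c5): row 5 has {3,4,5}; column 5 has {1,2,5}, so it must be 6.
(r6,c1): row 6 has {1,3}; column 1 has {2,4,6}, so it must be 5.
(r6,c6): row 6 has {1,3,5}; column 6 has {1,2,3,4,5}, so it must be 6.
(r2,c5): row 2 has {2,4,5}; column 5 has {1,2,5,6}, so it must be 3.
(r3,c1): row 3 has {1}; column 1 has {2,4,5,6}, so it must be 3.
(r3,c5): row 3 has {1,3}; column 5 has {1,2,3,5,6}, so it must be 4.
(r4,c3): row 4 has {2,4,5,6}; column 3 has {3,4,6}, so it must be 1.
(r5,c3): row 5 has {3,4,5,6}; column 3 has {1,3,4,6}, so it must be 2.
(r6,c4): row 6 has {1,3,5,6}; column 4 has {4,5}, so it must be 2.
(r1,c1): row 1 has {2,4,5,6}; column 1 has {2,3,4,5,6}, so it must be 1.
(r1,c4): row 1 has {1,2,4,5,6}; column 4 has {2,4,5}, so it must be 3.
(r3,c3): row 3 has {1,3,4}; column 3 has {1,2,3,4,6}, so it must be 5.
(r3,c4): row 3 has {1,3,4,5}; column 4 has {2,3,4,5}, so it must be 6.
(r4,c2): row 4 has {1,2,4,5,6}; column 2 has {5}, so it must be 3.
(r5,c2): row 5 has {2,3,4,5,6}; column 2 has {3,5}, so it must be 1.
(r6,c2): row 6 has {1,2,3,5,6}; column 2 has {1,3,5}, so it must be 4.
(r2,c2): row 2 has {2,3,4,5}; column 2 has {1,3,4,5}, so it must be 6.
(r2,c4): row 2 has {2,3,4,5,6}; column 4 has {2,3,4,5,6}, so it must be 1.
(r3,c2): row 3 has {1,3,4,5,6}; column 2 has {1,3,4,5,6}, so it must be 2.

1 5 6 3 2 4 / 2 6 4 1 3 5 / 3 2 5 6 4 1 / 6 3 1 4 5 2 / 4 1 2 5 6 3 / 5 4 3 2 1 6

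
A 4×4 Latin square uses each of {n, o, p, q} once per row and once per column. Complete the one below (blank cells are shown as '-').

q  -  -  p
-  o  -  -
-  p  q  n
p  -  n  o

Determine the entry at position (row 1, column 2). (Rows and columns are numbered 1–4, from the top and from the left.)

(r1,c2): row 1 has {p,q}; column 2 has {o,p}, so it must be n.

n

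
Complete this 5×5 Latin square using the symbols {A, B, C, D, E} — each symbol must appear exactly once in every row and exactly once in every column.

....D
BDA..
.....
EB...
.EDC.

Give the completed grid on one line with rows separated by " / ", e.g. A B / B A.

C A E B D / B D A E C / D C B A E / E B C D A / A E D C B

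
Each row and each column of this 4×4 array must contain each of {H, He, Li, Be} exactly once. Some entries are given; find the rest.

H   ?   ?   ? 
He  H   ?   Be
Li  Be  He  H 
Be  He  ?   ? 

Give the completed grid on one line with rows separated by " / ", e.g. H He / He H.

H Li Be He / He H Li Be / Li Be He H / Be He H Li

(r1,c2) = Li
(r1,c3) = Be
(r1,c4) = He
(r2,c3) = Li
(r4,c3) = H
(r4,c4) = Li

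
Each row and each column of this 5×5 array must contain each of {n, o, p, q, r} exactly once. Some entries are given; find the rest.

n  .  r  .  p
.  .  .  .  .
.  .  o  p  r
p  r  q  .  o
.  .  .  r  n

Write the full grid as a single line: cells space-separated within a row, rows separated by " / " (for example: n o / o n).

n o r q p / r p n o q / q n o p r / p r q n o / o q p r n

Cell (r2,c5): row 2 is empty so far; column 5 has {n,o,p,r} → q.
Cell (r3,c1): row 3 has {o,p,r}; column 1 has {n,p} → q.
Cell (r3,c2): row 3 has {o,p,q,r}; column 2 has {r} → n.
Cell (r4,c4): row 4 has {o,p,q,r}; column 4 has {p,r} → n.
Cell (r5,c1): row 5 has {n,r}; column 1 has {n,p,q} → o.
Cell (r5,c3): row 5 has {n,o,r}; column 3 has {o,q,r} → p.
Cell (r2,c1): row 2 has {q}; column 1 has {n,o,p,q} → r.
Cell (r2,c3): row 2 has {q,r}; column 3 has {o,p,q,r} → n.
Cell (r2,c4): row 2 has {n,q,r}; column 4 has {n,p,r} → o.
Cell (r5,c2): row 5 has {n,o,p,r}; column 2 has {n,r} → q.
Cell (r1,c2): row 1 has {n,p,r}; column 2 has {n,q,r} → o.
Cell (r1,c4): row 1 has {n,o,p,r}; column 4 has {n,o,p,r} → q.
Cell (r2,c2): row 2 has {n,o,q,r}; column 2 has {n,o,q,r} → p.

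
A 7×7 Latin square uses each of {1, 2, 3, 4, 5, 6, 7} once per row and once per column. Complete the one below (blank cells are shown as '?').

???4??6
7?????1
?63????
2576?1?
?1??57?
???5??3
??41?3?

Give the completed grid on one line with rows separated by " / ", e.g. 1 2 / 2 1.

3 7 2 4 1 5 6 / 7 3 5 2 4 6 1 / 1 6 3 7 2 4 5 / 2 5 7 6 3 1 4 / 4 1 6 3 5 7 2 / 6 4 1 5 7 2 3 / 5 2 4 1 6 3 7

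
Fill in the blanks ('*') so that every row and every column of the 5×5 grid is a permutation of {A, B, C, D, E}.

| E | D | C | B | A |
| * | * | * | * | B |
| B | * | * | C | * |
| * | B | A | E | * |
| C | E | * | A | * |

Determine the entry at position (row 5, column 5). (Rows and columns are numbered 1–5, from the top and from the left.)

(r2,c4): row 2 has {B}; column 4 has {A,B,C,E}, so it must be D.
(r3,c2): row 3 has {B,C}; column 2 has {B,D,E}, so it must be A.
(r4,c1): row 4 has {A,B,E}; column 1 has {B,C,E}, so it must be D.
(r4,c5): row 4 has {A,B,D,E}; column 5 has {A,B}, so it must be C.
(r5,c5): row 5 has {A,C,E}; column 5 has {A,B,C}, so it must be D.

D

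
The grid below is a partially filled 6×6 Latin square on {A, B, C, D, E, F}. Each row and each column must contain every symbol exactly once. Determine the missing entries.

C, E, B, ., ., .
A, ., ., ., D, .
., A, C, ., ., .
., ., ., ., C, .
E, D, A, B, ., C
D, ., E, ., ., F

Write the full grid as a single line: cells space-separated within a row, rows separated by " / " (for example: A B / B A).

C E B F A D / A B F C D E / F A C D E B / B F D E C A / E D A B F C / D C E A B F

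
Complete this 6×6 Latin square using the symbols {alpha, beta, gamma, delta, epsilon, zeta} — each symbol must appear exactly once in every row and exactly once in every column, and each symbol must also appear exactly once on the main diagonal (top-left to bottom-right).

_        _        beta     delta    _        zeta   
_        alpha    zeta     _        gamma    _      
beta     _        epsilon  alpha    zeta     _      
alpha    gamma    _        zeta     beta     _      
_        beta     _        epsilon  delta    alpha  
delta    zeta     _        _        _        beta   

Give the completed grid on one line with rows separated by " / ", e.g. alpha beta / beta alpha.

At row 1, column 1: row 1 has {beta,delta,zeta}; column 1 has {alpha,beta,delta}; the diagonal has {alpha,beta,delta,epsilon,zeta}; that leaves gamma.
At row 1, column 2: row 1 has {beta,gamma,delta,zeta}; column 2 has {alpha,beta,gamma,zeta}; that leaves epsilon.
At row 1, column 5: row 1 has {beta,gamma,delta,epsilon,zeta}; column 5 has {beta,gamma,delta,zeta}; that leaves alpha.
At row 2, column 1: row 2 has {alpha,gamma,zeta}; column 1 has {alpha,beta,gamma,delta}; that leaves epsilon.
At row 2, column 4: row 2 has {alpha,gamma,epsilon,zeta}; column 4 has {alpha,delta,epsilon,zeta}; that leaves beta.
At row 2, column 6: row 2 has {alpha,beta,gamma,epsilon,zeta}; column 6 has {alpha,beta,zeta}; that leaves delta.
At row 3, column 2: row 3 has {alpha,beta,epsilon,zeta}; column 2 has {alpha,beta,gamma,epsilon,zeta}; that leaves delta.
At row 3, column 6: row 3 has {alpha,beta,delta,epsilon,zeta}; column 6 has {alpha,beta,delta,zeta}; that leaves gamma.
At row 4, column 3: row 4 has {alpha,beta,gamma,zeta}; column 3 has {beta,epsilon,zeta}; that leaves delta.
At row 4, column 6: row 4 has {alpha,beta,gamma,delta,zeta}; column 6 has {alpha,beta,gamma,delta,zeta}; that leaves epsilon.
At row 5, column 1: row 5 has {alpha,beta,delta,epsilon}; column 1 has {alpha,beta,gamma,delta,epsilon}; that leaves zeta.
At row 5, column 3: row 5 has {alpha,beta,delta,epsilon,zeta}; column 3 has {beta,delta,epsilon,zeta}; that leaves gamma.
At row 6, column 3: row 6 has {beta,delta,zeta}; column 3 has {beta,gamma,delta,epsilon,zeta}; that leaves alpha.
At row 6, column 4: row 6 has {alpha,beta,delta,zeta}; column 4 has {alpha,beta,delta,epsilon,zeta}; that leaves gamma.
At row 6, column 5: row 6 has {alpha,beta,gamma,delta,zeta}; column 5 has {alpha,beta,gamma,delta,zeta}; that leaves epsilon.

gamma epsilon beta delta alpha zeta / epsilon alpha zeta beta gamma delta / beta delta epsilon alpha zeta gamma / alpha gamma delta zeta beta epsilon / zeta beta gamma epsilon delta alpha / delta zeta alpha gamma epsilon beta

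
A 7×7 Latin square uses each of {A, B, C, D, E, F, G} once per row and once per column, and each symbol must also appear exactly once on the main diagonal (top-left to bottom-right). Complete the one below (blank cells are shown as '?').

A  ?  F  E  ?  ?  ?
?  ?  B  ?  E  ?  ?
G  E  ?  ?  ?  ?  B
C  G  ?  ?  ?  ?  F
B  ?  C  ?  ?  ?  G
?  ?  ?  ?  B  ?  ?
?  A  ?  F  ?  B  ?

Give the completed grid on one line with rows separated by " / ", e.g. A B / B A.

Cell (r3,c3): row 3 has {B,E,G}; column 3 has {B,C,F}; the diagonal has {A} → D.
Cell (r4,c4): row 4 has {C,F,G}; column 4 has {E,F}; the diagonal has {A,D} → B.
Cell (r5,c5): row 5 has {B,C,G}; column 5 has {B,E}; the diagonal has {A,B,D} → F.
Cell (r2,c2): row 2 has {B,E}; column 2 has {A,E,G}; the diagonal has {A,B,D,F} → C.
Cell (r5,c2): row 5 has {B,C,F,G}; column 2 has {A,C,E,G} → D.
Cell (r5,c4): row 5 has {B,C,D,F,G}; column 4 has {B,E,F} → A.
Cell (r5,c6): row 5 has {A,B,C,D,F,G}; column 6 has {B} → E.
Cell (r6,c2): row 6 has {B}; column 2 has {A,C,D,E,G} → F.
Cell (r6,c6): row 6 has {B,F}; column 6 has {B,E}; the diagonal has {A,B,C,D,F} → G.
Cell (r7,c7): row 7 has {A,B,F}; column 7 has {B,F,G}; the diagonal has {A,B,C,D,F,G} → E.
Cell (r1,c2): row 1 has {A,E,F}; column 2 has {A,C,D,E,F,G} → B.
Cell (r3,c4): row 3 has {B,D,E,G}; column 4 has {A,B,E,F} → C.
Cell (r3,c5): row 3 has {B,C,D,E,G}; column 5 has {B,E,F} → A.
Cell (r3,c6): row 3 has {A,B,C,D,E,G}; column 6 has {B,E,G} → F.
Cell (r4,c5): row 4 has {B,C,F,G}; column 5 has {A,B,E,F} → D.
Cell (r4,c6): row 4 has {B,C,D,F,G}; column 6 has {B,E,F,G} → A.
Cell (r6,c4): row 6 has {B,F,G}; column 4 has {A,B,C,E,F} → D.
Cell (r7,c1): row 7 has {A,B,E,F}; column 1 has {A,B,C,G} → D.
Cell (r7,c3): row 7 has {A,B,D,E,F}; column 3 has {B,C,D,F} → G.
Cell (r7,c5): row 7 has {A,B,D,E,F,G}; column 5 has {A,B,D,E,F} → C.
Cell (r1,c5): row 1 has {A,B,E,F}; column 5 has {A,B,C,D,E,F} → G.
Cell (r2,c1): row 2 has {B,C,E}; column 1 has {A,B,C,D,G} → F.
Cell (r2,c4): row 2 has {B,C,E,F}; column 4 has {A,B,C,D,E,F} → G.
Cell (r2,c6): row 2 has {B,C,E,F,G}; column 6 has {A,B,E,F,G} → D.
Cell (r2,c7): row 2 has {B,C,D,E,F,G}; column 7 has {B,E,F,G} → A.
Cell (r4,c3): row 4 has {A,B,C,D,F,G}; column 3 has {B,C,D,F,G} → E.
Cell (r6,c1): row 6 has {B,D,F,G}; column 1 has {A,B,C,D,F,G} → E.
Cell (r6,c3): row 6 has {B,D,E,F,G}; column 3 has {B,C,D,E,F,G} → A.
Cell (r6,c7): row 6 has {A,B,D,E,F,G}; column 7 has {A,B,E,F,G} → C.
Cell (r1,c6): row 1 has {A,B,E,F,G}; column 6 has {A,B,D,E,F,G} → C.
Cell (r1,c7): row 1 has {A,B,C,E,F,G}; column 7 has {A,B,C,E,F,G} → D.

A B F E G C D / F C B G E D A / G E D C A F B / C G E B D A F / B D C A F E G / E F A D B G C / D A G F C B E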